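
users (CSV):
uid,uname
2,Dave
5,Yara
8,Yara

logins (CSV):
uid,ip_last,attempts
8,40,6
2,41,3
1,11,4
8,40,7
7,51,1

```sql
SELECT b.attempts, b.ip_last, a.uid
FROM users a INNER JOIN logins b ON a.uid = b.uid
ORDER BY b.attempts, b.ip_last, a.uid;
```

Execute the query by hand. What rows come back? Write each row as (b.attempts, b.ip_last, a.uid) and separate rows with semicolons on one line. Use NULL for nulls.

INNER JOIN keeps only pairs where the ON condition holds.
Matching on a.uid = b.uid.
Matched pairs: 3.

(3, 41, 2); (6, 40, 8); (7, 40, 8)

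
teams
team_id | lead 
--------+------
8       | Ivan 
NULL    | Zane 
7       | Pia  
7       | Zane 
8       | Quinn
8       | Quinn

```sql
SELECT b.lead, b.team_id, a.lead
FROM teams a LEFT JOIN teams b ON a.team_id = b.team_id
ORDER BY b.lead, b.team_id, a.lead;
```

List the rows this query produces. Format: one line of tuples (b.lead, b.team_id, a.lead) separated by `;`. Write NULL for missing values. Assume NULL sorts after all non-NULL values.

LEFT JOIN keeps every row from `teams a`; unmatched rows get NULL for `teams b`'s columns.
Matching on a.team_id = b.team_id. A NULL in a compared column never satisfies the condition.
Matched pairs: 13; unmatched a rows kept: 1.

(Ivan, 8, Ivan); (Ivan, 8, Quinn); (Ivan, 8, Quinn); (Pia, 7, Pia); (Pia, 7, Zane); (Quinn, 8, Ivan); (Quinn, 8, Ivan); (Quinn, 8, Quinn); (Quinn, 8, Quinn); (Quinn, 8, Quinn); (Quinn, 8, Quinn); (Zane, 7, Pia); (Zane, 7, Zane); (NULL, NULL, Zane)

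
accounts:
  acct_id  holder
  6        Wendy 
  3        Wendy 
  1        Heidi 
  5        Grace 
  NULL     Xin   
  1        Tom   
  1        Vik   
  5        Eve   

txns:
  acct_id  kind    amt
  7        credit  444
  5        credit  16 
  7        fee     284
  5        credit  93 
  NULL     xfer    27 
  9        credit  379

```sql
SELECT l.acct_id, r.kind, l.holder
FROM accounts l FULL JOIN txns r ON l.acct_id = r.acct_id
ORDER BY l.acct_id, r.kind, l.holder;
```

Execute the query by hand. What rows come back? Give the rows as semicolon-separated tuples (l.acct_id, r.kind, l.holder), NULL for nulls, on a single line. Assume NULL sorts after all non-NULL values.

FULL OUTER JOIN keeps every row from both sides; unmatched rows get NULL for the other side's columns.
Matching on l.acct_id = r.acct_id. A NULL in a compared column never satisfies the condition.
Matched pairs: 4; unmatched l rows kept: 6; unmatched r rows kept: 4.

(1, NULL, Heidi); (1, NULL, Tom); (1, NULL, Vik); (3, NULL, Wendy); (5, credit, Eve); (5, credit, Eve); (5, credit, Grace); (5, credit, Grace); (6, NULL, Wendy); (NULL, credit, NULL); (NULL, credit, NULL); (NULL, fee, NULL); (NULL, xfer, NULL); (NULL, NULL, Xin)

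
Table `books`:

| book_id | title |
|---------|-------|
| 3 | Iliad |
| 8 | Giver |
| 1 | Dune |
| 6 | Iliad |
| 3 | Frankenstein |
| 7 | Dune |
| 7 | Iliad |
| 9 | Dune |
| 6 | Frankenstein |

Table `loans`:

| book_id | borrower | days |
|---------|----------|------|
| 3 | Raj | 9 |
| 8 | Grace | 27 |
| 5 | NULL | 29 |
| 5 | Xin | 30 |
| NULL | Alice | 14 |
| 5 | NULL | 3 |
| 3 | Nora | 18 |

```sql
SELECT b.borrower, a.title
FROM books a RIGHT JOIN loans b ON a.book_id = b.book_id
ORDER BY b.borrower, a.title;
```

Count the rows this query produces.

9

RIGHT JOIN keeps every row from `loans`; unmatched rows get NULL for `books`'s columns.
Matching on a.book_id = b.book_id. A NULL in a compared column never satisfies the condition.
Matched pairs: 5; unmatched b rows kept: 4.
Total: 5 matched + 4 padded = 9 rows.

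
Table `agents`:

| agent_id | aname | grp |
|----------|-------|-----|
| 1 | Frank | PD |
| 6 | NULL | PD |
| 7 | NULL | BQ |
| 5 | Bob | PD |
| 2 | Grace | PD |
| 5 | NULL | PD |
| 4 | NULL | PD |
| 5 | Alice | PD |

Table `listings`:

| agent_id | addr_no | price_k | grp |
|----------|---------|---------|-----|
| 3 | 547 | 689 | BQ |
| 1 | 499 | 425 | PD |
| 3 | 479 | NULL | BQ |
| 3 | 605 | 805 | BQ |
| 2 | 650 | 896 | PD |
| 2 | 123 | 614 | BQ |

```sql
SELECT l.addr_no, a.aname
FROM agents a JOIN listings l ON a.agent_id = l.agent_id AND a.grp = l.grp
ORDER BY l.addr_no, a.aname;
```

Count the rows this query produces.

2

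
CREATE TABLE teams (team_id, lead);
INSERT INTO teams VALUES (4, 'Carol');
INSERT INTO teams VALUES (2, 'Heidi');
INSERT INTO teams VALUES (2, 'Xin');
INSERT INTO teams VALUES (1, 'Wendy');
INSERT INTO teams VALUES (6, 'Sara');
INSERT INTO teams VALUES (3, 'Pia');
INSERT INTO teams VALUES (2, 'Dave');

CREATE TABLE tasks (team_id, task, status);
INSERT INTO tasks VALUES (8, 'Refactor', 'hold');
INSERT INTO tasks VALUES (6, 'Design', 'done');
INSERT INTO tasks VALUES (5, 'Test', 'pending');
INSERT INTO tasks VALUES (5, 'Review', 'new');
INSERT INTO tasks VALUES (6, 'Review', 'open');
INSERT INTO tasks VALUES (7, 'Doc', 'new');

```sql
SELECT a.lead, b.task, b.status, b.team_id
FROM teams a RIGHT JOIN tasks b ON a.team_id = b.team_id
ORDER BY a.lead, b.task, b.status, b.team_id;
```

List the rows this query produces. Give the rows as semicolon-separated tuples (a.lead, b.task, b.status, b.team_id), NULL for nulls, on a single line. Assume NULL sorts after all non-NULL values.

(Sara, Design, done, 6); (Sara, Review, open, 6); (NULL, Doc, new, 7); (NULL, Refactor, hold, 8); (NULL, Review, new, 5); (NULL, Test, pending, 5)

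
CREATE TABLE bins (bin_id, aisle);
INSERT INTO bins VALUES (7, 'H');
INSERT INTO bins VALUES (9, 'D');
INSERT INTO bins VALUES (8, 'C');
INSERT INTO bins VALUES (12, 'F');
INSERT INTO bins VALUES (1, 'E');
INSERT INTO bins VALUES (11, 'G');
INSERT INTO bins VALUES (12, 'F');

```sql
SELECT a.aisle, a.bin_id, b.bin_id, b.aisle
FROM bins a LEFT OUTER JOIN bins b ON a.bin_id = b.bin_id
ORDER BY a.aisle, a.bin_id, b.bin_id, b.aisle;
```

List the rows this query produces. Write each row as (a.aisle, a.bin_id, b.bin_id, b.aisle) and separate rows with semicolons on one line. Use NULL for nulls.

LEFT JOIN keeps every row from `bins a`; unmatched rows get NULL for `bins b`'s columns.
Matching on a.bin_id = b.bin_id.
Matched pairs: 9; unmatched a rows kept: 0.

(C, 8, 8, C); (D, 9, 9, D); (E, 1, 1, E); (F, 12, 12, F); (F, 12, 12, F); (F, 12, 12, F); (F, 12, 12, F); (G, 11, 11, G); (H, 7, 7, H)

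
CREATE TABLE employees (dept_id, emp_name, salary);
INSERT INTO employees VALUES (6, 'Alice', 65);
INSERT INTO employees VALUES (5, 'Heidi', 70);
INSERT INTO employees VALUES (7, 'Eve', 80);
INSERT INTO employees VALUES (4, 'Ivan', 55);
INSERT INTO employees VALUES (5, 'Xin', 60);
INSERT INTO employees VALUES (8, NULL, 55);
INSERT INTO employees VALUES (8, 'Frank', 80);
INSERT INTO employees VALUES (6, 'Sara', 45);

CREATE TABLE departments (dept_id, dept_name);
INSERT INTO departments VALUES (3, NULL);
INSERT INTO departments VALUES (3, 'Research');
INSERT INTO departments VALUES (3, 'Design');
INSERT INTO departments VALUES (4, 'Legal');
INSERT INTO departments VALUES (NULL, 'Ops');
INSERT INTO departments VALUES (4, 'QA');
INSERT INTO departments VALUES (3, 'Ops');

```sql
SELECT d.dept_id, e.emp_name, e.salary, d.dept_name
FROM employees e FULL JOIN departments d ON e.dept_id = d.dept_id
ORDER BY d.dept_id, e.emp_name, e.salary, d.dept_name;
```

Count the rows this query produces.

14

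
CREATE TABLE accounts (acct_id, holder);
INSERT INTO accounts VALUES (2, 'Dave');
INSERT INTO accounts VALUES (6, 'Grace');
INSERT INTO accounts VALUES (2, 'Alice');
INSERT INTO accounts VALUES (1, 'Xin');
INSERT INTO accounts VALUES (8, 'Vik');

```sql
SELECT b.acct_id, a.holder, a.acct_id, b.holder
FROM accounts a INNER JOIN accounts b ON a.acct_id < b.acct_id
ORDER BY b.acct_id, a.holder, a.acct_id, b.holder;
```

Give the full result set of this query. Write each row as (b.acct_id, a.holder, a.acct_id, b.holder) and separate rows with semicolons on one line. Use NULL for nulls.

INNER JOIN keeps only pairs where the ON condition holds.
Matching on a.acct_id < b.acct_id.
- acct_id=2: 2 matching b row(s), so 2 row(s) emitted.
- acct_id=6: 1 matching b row(s), so 1 row(s) emitted.
- acct_id=2: 2 matching b row(s), so 2 row(s) emitted.
- acct_id=1: 4 matching b row(s), so 4 row(s) emitted.
- acct_id=8: no matching b row, dropped.
After projecting and ordering:
b.acct_id | a.holder | a.acct_id | b.holder
2 | Xin | 1 | Alice
2 | Xin | 1 | Dave
6 | Alice | 2 | Grace
6 | Dave | 2 | Grace
6 | Xin | 1 | Grace
8 | Alice | 2 | Vik
8 | Dave | 2 | Vik
8 | Grace | 6 | Vik
8 | Xin | 1 | Vik

(2, Xin, 1, Alice); (2, Xin, 1, Dave); (6, Alice, 2, Grace); (6, Dave, 2, Grace); (6, Xin, 1, Grace); (8, Alice, 2, Vik); (8, Dave, 2, Vik); (8, Grace, 6, Vik); (8, Xin, 1, Vik)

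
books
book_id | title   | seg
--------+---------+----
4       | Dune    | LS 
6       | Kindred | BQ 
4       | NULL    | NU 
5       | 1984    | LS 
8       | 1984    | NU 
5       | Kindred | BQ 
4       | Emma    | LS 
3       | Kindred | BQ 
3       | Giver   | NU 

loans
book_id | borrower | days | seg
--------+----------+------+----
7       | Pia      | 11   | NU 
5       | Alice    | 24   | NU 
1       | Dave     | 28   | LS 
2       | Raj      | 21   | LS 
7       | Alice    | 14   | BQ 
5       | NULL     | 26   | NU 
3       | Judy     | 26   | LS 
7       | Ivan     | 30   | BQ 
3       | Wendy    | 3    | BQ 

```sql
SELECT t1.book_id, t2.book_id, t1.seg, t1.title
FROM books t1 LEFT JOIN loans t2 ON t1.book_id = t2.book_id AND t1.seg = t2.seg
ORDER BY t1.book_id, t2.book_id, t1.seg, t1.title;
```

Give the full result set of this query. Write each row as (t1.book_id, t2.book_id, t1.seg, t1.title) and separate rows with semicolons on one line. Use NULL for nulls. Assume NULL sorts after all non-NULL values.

(3, 3, BQ, Kindred); (3, NULL, NU, Giver); (4, NULL, LS, Dune); (4, NULL, LS, Emma); (4, NULL, NU, NULL); (5, NULL, BQ, Kindred); (5, NULL, LS, 1984); (6, NULL, BQ, Kindred); (8, NULL, NU, 1984)

LEFT JOIN keeps every row from `books`; unmatched rows get NULL for `loans`'s columns.
Matching on t1.book_id = t2.book_id AND t1.seg = t2.seg.
Matched pairs: 1; unmatched t1 rows kept: 8.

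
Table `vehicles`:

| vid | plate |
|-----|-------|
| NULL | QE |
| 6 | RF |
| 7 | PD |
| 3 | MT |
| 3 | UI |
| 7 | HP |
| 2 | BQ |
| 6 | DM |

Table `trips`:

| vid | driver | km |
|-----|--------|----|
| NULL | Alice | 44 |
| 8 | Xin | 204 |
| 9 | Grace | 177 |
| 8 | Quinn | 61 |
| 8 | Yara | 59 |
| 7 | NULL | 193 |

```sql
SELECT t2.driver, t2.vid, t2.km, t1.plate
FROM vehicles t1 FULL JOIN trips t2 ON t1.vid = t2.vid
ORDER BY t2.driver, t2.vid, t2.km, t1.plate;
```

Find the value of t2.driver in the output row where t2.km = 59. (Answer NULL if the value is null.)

Yara

FULL OUTER JOIN keeps every row from both sides; unmatched rows get NULL for the other side's columns.
Matching on t1.vid = t2.vid. A NULL in a compared column never satisfies the condition.
Matched pairs: 2; unmatched t1 rows kept: 6; unmatched t2 rows kept: 5.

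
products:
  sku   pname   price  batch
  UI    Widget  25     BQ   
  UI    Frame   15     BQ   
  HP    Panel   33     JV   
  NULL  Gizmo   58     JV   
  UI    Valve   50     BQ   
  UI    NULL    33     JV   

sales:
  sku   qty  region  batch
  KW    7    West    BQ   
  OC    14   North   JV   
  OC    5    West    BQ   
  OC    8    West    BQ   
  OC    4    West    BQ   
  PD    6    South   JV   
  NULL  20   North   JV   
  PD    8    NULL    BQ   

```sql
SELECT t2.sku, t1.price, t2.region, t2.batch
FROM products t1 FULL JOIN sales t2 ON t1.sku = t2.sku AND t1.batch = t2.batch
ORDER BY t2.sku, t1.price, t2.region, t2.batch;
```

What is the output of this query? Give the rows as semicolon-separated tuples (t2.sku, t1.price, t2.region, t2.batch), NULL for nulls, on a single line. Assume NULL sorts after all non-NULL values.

(KW, NULL, West, BQ); (OC, NULL, North, JV); (OC, NULL, West, BQ); (OC, NULL, West, BQ); (OC, NULL, West, BQ); (PD, NULL, South, JV); (PD, NULL, NULL, BQ); (NULL, 15, NULL, NULL); (NULL, 25, NULL, NULL); (NULL, 33, NULL, NULL); (NULL, 33, NULL, NULL); (NULL, 50, NULL, NULL); (NULL, 58, NULL, NULL); (NULL, NULL, North, JV)

FULL OUTER JOIN keeps every row from both sides; unmatched rows get NULL for the other side's columns.
Matching on t1.sku = t2.sku AND t1.batch = t2.batch. A NULL in a compared column never satisfies the condition.
Matched pairs: 0; unmatched t1 rows kept: 6; unmatched t2 rows kept: 8.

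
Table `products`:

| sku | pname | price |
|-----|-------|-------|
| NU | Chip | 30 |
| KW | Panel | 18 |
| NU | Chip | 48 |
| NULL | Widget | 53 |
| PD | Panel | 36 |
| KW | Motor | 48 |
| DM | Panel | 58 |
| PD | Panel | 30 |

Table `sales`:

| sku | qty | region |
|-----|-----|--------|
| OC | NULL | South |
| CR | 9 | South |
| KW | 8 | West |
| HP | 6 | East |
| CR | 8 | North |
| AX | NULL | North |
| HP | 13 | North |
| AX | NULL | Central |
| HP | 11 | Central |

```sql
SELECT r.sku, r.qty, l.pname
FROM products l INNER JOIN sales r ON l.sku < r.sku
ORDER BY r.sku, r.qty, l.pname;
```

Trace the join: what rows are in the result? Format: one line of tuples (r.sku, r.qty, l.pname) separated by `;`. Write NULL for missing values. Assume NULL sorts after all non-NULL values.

(HP, 6, Panel); (HP, 11, Panel); (HP, 13, Panel); (KW, 8, Panel); (OC, NULL, Chip); (OC, NULL, Chip); (OC, NULL, Motor); (OC, NULL, Panel); (OC, NULL, Panel)

INNER JOIN keeps only pairs where the ON condition holds.
Matching on l.sku < r.sku. A NULL in a compared column never satisfies the condition.
- sku=NU: 1 matching r row(s), so 1 row(s) emitted.
- sku=KW: 1 matching r row(s), so 1 row(s) emitted.
- sku=NU: 1 matching r row(s), so 1 row(s) emitted.
- sku=NULL: no matching r row, dropped.
- sku=PD: no matching r row, dropped.
- sku=KW: 1 matching r row(s), so 1 row(s) emitted.
- sku=DM: 5 matching r row(s), so 5 row(s) emitted.
- sku=PD: no matching r row, dropped.
After projecting and ordering:
r.sku | r.qty | l.pname
HP | 6 | Panel
HP | 11 | Panel
HP | 13 | Panel
KW | 8 | Panel
OC | NULL | Chip
OC | NULL | Chip
OC | NULL | Motor
OC | NULL | Panel
OC | NULL | Panel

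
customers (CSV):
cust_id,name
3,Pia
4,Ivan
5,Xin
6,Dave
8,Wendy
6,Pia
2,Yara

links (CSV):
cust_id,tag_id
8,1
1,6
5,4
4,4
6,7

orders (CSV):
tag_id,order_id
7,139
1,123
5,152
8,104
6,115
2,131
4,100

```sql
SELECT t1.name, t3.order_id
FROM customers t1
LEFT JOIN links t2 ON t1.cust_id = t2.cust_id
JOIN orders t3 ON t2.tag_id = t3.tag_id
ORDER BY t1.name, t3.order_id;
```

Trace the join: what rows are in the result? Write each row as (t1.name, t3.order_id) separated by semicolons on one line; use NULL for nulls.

(Dave, 139); (Ivan, 100); (Pia, 139); (Wendy, 123); (Xin, 100)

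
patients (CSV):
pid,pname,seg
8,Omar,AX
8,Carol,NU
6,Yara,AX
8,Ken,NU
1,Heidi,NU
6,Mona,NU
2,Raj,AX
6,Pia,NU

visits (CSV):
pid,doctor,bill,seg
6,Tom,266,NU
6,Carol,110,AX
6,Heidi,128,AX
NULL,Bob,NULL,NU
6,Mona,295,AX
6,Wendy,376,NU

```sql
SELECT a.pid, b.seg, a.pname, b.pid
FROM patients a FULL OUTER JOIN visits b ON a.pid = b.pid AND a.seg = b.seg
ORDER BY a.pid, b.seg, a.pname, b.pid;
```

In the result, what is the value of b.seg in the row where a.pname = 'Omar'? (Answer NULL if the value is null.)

NULL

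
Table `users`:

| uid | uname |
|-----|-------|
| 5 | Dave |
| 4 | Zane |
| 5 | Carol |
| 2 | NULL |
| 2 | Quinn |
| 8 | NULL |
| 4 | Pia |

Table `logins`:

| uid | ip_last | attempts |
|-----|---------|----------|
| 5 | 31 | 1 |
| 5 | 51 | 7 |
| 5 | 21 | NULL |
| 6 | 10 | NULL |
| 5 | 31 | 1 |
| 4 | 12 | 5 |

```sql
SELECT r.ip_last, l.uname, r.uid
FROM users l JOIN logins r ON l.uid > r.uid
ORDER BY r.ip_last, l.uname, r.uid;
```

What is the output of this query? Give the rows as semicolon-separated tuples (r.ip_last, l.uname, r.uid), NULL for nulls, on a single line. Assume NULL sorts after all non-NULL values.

(10, NULL, 6); (12, Carol, 4); (12, Dave, 4); (12, NULL, 4); (21, NULL, 5); (31, NULL, 5); (31, NULL, 5); (51, NULL, 5)

INNER JOIN keeps only pairs where the ON condition holds.
Matching on l.uid > r.uid.
- l row (uid=5): matches 1 r row(s) → 1 output row(s).
- l row (uid=4): no match → dropped.
- l row (uid=5): matches 1 r row(s) → 1 output row(s).
- l row (uid=2): no match → dropped.
- l row (uid=2): no match → dropped.
- l row (uid=8): matches 6 r row(s) → 6 output row(s).
- l row (uid=4): no match → dropped.
After projecting and ordering:
r.ip_last | l.uname | r.uid
10 | NULL | 6
12 | Carol | 4
12 | Dave | 4
12 | NULL | 4
21 | NULL | 5
31 | NULL | 5
31 | NULL | 5
51 | NULL | 5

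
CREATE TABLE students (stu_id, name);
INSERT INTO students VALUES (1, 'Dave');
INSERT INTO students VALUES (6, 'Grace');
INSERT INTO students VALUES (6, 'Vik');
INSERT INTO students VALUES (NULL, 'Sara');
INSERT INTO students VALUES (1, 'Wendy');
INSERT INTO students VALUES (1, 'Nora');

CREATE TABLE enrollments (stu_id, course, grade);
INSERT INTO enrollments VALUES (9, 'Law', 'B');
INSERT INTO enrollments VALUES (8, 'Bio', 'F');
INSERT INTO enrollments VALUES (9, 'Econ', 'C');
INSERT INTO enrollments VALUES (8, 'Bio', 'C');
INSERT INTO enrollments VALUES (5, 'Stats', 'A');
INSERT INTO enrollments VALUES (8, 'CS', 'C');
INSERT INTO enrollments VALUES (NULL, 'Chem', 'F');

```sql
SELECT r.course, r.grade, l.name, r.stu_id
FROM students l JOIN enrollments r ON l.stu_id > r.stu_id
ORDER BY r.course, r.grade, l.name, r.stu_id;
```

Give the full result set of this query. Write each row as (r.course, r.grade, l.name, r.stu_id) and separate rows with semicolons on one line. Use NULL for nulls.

INNER JOIN keeps only pairs where the ON condition holds.
Matching on l.stu_id > r.stu_id. A NULL in a compared column never satisfies the condition.
- l[0] stu_id=1 → no match; dropped.
- l[1] stu_id=6 → 1 match(es) in r → 1 row(s).
- l[2] stu_id=6 → 1 match(es) in r → 1 row(s).
- l[3] stu_id=NULL → no match; dropped.
- l[4] stu_id=1 → no match; dropped.
- l[5] stu_id=1 → no match; dropped.
After projecting and ordering:
r.course | r.grade | l.name | r.stu_id
Stats | A | Grace | 5
Stats | A | Vik | 5

(Stats, A, Grace, 5); (Stats, A, Vik, 5)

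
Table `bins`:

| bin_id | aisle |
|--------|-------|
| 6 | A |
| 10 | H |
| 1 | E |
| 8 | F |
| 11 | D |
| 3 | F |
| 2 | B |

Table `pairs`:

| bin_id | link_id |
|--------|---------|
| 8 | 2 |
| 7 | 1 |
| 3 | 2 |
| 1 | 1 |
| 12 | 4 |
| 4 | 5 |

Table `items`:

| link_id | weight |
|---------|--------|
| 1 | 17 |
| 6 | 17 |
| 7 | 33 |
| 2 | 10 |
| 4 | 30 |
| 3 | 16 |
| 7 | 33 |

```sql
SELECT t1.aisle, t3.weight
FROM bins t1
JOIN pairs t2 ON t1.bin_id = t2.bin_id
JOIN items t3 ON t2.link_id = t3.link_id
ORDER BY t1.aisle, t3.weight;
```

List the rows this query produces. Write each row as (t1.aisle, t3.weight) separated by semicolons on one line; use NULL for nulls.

(E, 17); (F, 10); (F, 10)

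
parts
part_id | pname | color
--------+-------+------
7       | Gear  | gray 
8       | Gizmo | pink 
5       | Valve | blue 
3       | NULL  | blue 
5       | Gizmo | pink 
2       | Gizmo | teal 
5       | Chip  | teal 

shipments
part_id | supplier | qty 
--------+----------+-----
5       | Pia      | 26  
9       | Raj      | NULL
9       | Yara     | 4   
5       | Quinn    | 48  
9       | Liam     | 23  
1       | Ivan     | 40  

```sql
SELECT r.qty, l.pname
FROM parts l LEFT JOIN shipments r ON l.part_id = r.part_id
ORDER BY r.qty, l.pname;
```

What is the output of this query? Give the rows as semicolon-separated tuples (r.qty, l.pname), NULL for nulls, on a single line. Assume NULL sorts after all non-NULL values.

(26, Chip); (26, Gizmo); (26, Valve); (48, Chip); (48, Gizmo); (48, Valve); (NULL, Gear); (NULL, Gizmo); (NULL, Gizmo); (NULL, NULL)

LEFT JOIN keeps every row from `parts`; unmatched rows get NULL for `shipments`'s columns.
Matching on l.part_id = r.part_id.
- part_id=7: no r row matches, row kept with r columns NULL.
- part_id=8: no r row matches, row kept with r columns NULL.
- part_id=5: 2 matching r row(s), so 2 row(s) emitted.
- part_id=3: no r row matches, row kept with r columns NULL.
- part_id=5: 2 matching r row(s), so 2 row(s) emitted.
- part_id=2: no r row matches, row kept with r columns NULL.
- part_id=5: 2 matching r row(s), so 2 row(s) emitted.
After projecting and ordering:
r.qty | l.pname
26 | Chip
26 | Gizmo
26 | Valve
48 | Chip
48 | Gizmo
48 | Valve
NULL | Gear
NULL | Gizmo
NULL | Gizmo
NULL | NULL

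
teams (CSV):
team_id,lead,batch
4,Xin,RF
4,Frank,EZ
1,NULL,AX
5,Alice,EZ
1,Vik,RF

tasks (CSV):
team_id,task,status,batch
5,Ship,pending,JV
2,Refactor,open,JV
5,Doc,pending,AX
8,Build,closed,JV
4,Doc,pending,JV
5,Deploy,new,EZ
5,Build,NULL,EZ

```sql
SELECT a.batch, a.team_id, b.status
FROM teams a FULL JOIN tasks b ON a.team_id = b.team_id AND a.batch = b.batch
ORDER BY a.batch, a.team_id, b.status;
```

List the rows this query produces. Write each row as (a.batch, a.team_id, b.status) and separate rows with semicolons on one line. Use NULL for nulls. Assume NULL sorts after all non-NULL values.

(AX, 1, NULL); (EZ, 4, NULL); (EZ, 5, new); (EZ, 5, NULL); (RF, 1, NULL); (RF, 4, NULL); (NULL, NULL, closed); (NULL, NULL, open); (NULL, NULL, pending); (NULL, NULL, pending); (NULL, NULL, pending)

FULL OUTER JOIN keeps every row from both sides; unmatched rows get NULL for the other side's columns.
Matching on a.team_id = b.team_id AND a.batch = b.batch.
Matched pairs: 2; unmatched a rows kept: 4; unmatched b rows kept: 5.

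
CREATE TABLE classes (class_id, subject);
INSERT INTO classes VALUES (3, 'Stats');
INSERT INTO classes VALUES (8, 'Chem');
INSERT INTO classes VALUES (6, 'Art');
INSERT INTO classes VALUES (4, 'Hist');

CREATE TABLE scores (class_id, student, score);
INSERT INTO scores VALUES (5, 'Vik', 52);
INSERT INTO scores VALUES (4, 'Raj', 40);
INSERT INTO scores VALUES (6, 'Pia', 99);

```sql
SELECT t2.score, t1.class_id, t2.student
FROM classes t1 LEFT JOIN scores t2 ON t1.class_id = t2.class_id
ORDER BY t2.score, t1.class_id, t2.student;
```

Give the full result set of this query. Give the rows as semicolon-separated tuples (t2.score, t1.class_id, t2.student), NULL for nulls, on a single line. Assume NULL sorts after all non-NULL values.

(40, 4, Raj); (99, 6, Pia); (NULL, 3, NULL); (NULL, 8, NULL)

LEFT JOIN keeps every row from `classes`; unmatched rows get NULL for `scores`'s columns.
Matching on t1.class_id = t2.class_id.
- t1 row (class_id=3): no match → kept, t2 columns NULL.
- t1 row (class_id=8): no match → kept, t2 columns NULL.
- t1 row (class_id=6): matches 1 t2 row(s) → 1 output row(s).
- t1 row (class_id=4): matches 1 t2 row(s) → 1 output row(s).
After projecting and ordering:
t2.score | t1.class_id | t2.student
40 | 4 | Raj
99 | 6 | Pia
NULL | 3 | NULL
NULL | 8 | NULL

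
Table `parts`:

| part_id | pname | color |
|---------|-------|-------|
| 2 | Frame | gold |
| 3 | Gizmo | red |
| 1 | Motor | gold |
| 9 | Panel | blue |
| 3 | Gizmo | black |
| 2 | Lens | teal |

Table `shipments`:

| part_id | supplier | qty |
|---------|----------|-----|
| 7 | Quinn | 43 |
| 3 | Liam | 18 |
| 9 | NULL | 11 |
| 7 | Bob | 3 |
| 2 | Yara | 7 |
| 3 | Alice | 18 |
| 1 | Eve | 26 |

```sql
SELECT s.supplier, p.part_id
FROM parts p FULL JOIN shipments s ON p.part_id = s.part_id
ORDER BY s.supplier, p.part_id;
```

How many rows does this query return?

10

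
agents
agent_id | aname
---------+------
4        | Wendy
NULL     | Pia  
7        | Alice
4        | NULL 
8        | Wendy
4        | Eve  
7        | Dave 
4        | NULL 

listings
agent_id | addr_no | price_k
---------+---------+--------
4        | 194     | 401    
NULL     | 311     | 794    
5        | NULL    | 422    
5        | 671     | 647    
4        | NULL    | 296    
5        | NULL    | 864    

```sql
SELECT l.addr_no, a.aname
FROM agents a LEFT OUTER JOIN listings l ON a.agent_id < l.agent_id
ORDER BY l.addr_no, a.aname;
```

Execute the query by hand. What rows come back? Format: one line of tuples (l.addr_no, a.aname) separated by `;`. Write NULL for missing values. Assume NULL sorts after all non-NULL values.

(671, Eve); (671, Wendy); (671, NULL); (671, NULL); (NULL, Alice); (NULL, Dave); (NULL, Eve); (NULL, Eve); (NULL, Pia); (NULL, Wendy); (NULL, Wendy); (NULL, Wendy); (NULL, NULL); (NULL, NULL); (NULL, NULL); (NULL, NULL)

LEFT JOIN keeps every row from `agents`; unmatched rows get NULL for `listings`'s columns.
Matching on a.agent_id < l.agent_id. A NULL in a compared column never satisfies the condition.
Matched pairs: 12; unmatched a rows kept: 4.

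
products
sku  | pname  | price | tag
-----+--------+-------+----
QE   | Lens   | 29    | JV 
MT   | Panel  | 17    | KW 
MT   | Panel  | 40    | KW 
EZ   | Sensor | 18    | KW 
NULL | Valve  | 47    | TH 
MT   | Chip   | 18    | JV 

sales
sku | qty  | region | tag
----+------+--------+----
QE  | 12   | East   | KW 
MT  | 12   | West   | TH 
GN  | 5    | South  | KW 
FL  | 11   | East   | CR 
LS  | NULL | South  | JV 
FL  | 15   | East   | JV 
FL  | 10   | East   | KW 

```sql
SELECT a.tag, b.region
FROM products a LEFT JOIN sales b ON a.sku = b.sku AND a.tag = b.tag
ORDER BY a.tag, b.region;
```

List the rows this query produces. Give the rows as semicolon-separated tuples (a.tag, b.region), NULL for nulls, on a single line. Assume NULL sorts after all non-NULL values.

(JV, NULL); (JV, NULL); (KW, NULL); (KW, NULL); (KW, NULL); (TH, NULL)

LEFT JOIN keeps every row from `products`; unmatched rows get NULL for `sales`'s columns.
Matching on a.sku = b.sku AND a.tag = b.tag. A NULL in a compared column never satisfies the condition.
Matched pairs: 0; unmatched a rows kept: 6.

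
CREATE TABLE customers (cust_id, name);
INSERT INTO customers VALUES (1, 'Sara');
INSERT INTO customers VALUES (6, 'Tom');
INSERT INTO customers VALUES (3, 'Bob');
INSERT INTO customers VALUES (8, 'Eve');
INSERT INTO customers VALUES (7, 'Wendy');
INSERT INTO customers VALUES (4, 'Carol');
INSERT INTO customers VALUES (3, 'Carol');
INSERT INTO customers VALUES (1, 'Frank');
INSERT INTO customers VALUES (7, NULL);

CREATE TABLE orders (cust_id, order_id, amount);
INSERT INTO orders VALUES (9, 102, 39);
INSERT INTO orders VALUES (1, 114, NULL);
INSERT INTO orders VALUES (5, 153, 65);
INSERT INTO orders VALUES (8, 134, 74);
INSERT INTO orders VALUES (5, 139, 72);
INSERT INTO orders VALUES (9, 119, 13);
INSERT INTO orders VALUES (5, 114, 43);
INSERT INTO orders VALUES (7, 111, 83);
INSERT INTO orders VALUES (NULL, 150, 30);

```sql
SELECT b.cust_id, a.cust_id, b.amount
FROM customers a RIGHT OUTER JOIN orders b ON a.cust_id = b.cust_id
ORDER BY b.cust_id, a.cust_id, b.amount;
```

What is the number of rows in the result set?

11

RIGHT JOIN keeps every row from `orders`; unmatched rows get NULL for `customers`'s columns.
Matching on a.cust_id = b.cust_id. A NULL in a compared column never satisfies the condition.
- cust_id=1: 1 matching b row(s), so 1 row(s) emitted.
- cust_id=6: no matching b row.
- cust_id=3: no matching b row.
- cust_id=8: 1 matching b row(s), so 1 row(s) emitted.
- cust_id=7: 1 matching b row(s), so 1 row(s) emitted.
- cust_id=4: no matching b row.
- cust_id=3: no matching b row.
- cust_id=1: 1 matching b row(s), so 1 row(s) emitted.
- cust_id=7: 1 matching b row(s), so 1 row(s) emitted.
- plus 6 unmatched b row(s), each kept with NULL a columns.
Total: 5 matched + 6 padded = 11 rows.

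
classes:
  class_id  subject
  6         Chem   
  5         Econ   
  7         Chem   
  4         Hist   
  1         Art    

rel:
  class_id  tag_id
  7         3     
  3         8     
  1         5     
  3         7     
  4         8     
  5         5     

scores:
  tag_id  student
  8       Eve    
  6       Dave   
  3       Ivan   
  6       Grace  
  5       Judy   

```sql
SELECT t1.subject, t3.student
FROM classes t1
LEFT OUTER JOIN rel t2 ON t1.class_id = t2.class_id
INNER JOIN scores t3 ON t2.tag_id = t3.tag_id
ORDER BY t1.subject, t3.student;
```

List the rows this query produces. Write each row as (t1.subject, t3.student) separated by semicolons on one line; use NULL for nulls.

(Art, Judy); (Chem, Ivan); (Econ, Judy); (Hist, Eve)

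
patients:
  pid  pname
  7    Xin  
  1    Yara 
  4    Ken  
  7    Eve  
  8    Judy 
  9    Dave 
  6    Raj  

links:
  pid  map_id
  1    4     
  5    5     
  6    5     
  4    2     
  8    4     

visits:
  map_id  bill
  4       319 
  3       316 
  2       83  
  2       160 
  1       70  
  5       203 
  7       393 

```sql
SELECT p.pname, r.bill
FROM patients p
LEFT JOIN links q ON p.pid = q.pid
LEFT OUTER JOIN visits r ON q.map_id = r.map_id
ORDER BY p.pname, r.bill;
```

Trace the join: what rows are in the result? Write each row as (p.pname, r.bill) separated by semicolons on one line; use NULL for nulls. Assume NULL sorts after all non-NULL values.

Joins associate left-to-right: patients LEFT JOIN links on pid gives 7 intermediate row(s).
Then LEFT JOIN `visits r` on map_id: each of those 7 rows is kept; rows whose q.map_id has no match in r get NULL for r's columns.

(Dave, NULL); (Eve, NULL); (Judy, 319); (Ken, 83); (Ken, 160); (Raj, 203); (Xin, NULL); (Yara, 319)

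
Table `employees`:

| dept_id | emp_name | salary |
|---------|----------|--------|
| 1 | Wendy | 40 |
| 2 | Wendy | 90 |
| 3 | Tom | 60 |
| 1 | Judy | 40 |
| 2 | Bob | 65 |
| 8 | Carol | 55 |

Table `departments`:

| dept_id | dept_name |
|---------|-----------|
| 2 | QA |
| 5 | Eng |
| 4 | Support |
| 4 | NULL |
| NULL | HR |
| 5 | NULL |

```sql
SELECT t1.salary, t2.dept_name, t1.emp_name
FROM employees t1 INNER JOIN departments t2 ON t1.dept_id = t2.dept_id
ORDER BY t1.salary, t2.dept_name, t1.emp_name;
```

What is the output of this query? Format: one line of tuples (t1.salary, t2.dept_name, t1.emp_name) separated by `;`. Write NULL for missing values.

INNER JOIN keeps only pairs where the ON condition holds.
Matching on t1.dept_id = t2.dept_id. A NULL in a compared column never satisfies the condition.
- t1 row (dept_id=1): no match → dropped.
- t1 row (dept_id=2): matches 1 t2 row(s) → 1 output row(s).
- t1 row (dept_id=3): no match → dropped.
- t1 row (dept_id=1): no match → dropped.
- t1 row (dept_id=2): matches 1 t2 row(s) → 1 output row(s).
- t1 row (dept_id=8): no match → dropped.
After projecting and ordering:
t1.salary | t2.dept_name | t1.emp_name
65 | QA | Bob
90 | QA | Wendy

(65, QA, Bob); (90, QA, Wendy)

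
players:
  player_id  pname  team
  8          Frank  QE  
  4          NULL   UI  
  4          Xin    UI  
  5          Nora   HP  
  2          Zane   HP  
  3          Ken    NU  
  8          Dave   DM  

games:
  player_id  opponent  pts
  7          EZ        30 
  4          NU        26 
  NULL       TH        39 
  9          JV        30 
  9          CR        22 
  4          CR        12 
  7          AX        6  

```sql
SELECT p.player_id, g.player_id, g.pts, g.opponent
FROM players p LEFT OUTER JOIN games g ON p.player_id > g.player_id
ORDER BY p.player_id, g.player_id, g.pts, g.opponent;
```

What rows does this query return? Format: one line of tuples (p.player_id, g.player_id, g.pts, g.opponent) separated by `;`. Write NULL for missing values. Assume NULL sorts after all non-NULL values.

(2, NULL, NULL, NULL); (3, NULL, NULL, NULL); (4, NULL, NULL, NULL); (4, NULL, NULL, NULL); (5, 4, 12, CR); (5, 4, 26, NU); (8, 4, 12, CR); (8, 4, 12, CR); (8, 4, 26, NU); (8, 4, 26, NU); (8, 7, 6, AX); (8, 7, 6, AX); (8, 7, 30, EZ); (8, 7, 30, EZ)

LEFT JOIN keeps every row from `players`; unmatched rows get NULL for `games`'s columns.
Matching on p.player_id > g.player_id. A NULL in a compared column never satisfies the condition.
- player_id=8: 4 matching g row(s), so 4 row(s) emitted.
- player_id=4: no g row matches, row kept with g columns NULL.
- player_id=4: no g row matches, row kept with g columns NULL.
- player_id=5: 2 matching g row(s), so 2 row(s) emitted.
- player_id=2: no g row matches, row kept with g columns NULL.
- player_id=3: no g row matches, row kept with g columns NULL.
- player_id=8: 4 matching g row(s), so 4 row(s) emitted.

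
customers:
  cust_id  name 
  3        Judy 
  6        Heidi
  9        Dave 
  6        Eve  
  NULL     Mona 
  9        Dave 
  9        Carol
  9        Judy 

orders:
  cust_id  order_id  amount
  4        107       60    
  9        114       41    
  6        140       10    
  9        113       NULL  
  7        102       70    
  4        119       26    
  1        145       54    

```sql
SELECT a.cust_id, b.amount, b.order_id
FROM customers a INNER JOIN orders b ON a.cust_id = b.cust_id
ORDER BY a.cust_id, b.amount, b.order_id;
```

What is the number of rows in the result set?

INNER JOIN keeps only pairs where the ON condition holds.
Matching on a.cust_id = b.cust_id. A NULL in a compared column never satisfies the condition.
- a row (cust_id=3): no match → dropped.
- a row (cust_id=6): matches 1 b row(s) → 1 output row(s).
- a row (cust_id=9): matches 2 b row(s) → 2 output row(s).
- a row (cust_id=6): matches 1 b row(s) → 1 output row(s).
- a row (cust_id=NULL): no match → dropped.
- a row (cust_id=9): matches 2 b row(s) → 2 output row(s).
- a row (cust_id=9): matches 2 b row(s) → 2 output row(s).
- a row (cust_id=9): matches 2 b row(s) → 2 output row(s).
Total: 10 rows.

10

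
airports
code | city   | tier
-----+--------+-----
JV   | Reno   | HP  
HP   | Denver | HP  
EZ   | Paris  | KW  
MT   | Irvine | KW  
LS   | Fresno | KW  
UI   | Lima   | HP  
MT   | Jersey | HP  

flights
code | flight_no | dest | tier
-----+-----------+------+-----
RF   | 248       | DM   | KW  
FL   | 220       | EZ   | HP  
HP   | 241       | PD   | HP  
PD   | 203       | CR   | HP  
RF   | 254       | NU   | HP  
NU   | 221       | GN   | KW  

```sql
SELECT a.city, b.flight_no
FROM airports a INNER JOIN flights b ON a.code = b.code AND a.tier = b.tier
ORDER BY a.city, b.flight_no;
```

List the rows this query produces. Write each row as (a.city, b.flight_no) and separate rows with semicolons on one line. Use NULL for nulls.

(Denver, 241)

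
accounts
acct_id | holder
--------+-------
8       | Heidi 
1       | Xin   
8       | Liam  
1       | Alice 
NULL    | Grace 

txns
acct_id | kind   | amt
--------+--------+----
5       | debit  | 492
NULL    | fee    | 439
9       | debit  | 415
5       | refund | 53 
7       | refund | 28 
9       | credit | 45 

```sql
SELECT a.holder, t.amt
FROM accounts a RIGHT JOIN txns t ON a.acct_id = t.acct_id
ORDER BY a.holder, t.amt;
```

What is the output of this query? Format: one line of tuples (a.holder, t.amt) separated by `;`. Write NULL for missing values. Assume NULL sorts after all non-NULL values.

RIGHT JOIN keeps every row from `txns`; unmatched rows get NULL for `accounts`'s columns.
Matching on a.acct_id = t.acct_id. A NULL in a compared column never satisfies the condition.
Matched pairs: 0; unmatched t rows kept: 6.

(NULL, 28); (NULL, 45); (NULL, 53); (NULL, 415); (NULL, 439); (NULL, 492)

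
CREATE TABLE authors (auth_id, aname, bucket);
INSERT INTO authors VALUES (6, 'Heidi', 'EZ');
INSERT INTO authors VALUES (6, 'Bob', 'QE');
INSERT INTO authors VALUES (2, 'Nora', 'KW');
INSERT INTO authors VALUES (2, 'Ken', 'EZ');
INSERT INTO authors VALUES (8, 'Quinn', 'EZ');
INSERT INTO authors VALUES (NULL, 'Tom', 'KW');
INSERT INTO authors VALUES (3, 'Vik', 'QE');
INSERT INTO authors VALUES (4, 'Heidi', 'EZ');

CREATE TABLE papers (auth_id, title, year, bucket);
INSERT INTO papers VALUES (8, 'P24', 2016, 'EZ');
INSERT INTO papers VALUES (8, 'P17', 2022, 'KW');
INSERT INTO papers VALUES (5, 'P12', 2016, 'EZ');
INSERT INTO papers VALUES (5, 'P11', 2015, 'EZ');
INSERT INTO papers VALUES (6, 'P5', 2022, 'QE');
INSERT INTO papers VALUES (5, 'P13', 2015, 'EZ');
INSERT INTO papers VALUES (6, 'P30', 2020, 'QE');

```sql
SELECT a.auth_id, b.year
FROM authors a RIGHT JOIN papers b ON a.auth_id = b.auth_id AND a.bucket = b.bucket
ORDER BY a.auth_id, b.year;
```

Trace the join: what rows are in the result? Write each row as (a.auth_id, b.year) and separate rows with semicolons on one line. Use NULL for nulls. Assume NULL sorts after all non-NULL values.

(6, 2020); (6, 2022); (8, 2016); (NULL, 2015); (NULL, 2015); (NULL, 2016); (NULL, 2022)

RIGHT JOIN keeps every row from `papers`; unmatched rows get NULL for `authors`'s columns.
Matching on a.auth_id = b.auth_id AND a.bucket = b.bucket. A NULL in a compared column never satisfies the condition.
- a row (auth_id=6, bucket=EZ): no match.
- a row (auth_id=6, bucket=QE): matches 2 b row(s) → 2 output row(s).
- a row (auth_id=2, bucket=KW): no match.
- a row (auth_id=2, bucket=EZ): no match.
- a row (auth_id=8, bucket=EZ): matches 1 b row(s) → 1 output row(s).
- a row (auth_id=NULL, bucket=KW): no match.
- a row (auth_id=3, bucket=QE): no match.
- a row (auth_id=4, bucket=EZ): no match.
- plus 4 unmatched b row(s), each kept with NULL a columns.
After projecting and ordering:
a.auth_id | b.year
6 | 2020
6 | 2022
8 | 2016
NULL | 2015
NULL | 2015
NULL | 2016
NULL | 2022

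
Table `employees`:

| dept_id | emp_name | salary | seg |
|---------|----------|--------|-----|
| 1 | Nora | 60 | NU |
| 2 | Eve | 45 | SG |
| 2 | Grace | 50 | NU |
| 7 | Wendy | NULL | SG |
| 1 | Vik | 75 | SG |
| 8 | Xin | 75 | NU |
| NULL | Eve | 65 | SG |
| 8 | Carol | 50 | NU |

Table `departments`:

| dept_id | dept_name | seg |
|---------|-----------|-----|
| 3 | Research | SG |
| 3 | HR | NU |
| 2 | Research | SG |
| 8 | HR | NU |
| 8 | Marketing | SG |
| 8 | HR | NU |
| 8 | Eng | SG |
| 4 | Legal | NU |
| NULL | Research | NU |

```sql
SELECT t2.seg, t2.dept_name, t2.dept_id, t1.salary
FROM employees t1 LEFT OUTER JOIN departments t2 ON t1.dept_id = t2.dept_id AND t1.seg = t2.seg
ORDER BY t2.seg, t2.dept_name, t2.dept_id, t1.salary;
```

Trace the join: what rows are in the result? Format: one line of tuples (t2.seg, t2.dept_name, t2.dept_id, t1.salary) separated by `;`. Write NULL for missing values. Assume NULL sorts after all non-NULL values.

LEFT JOIN keeps every row from `employees`; unmatched rows get NULL for `departments`'s columns.
Matching on t1.dept_id = t2.dept_id AND t1.seg = t2.seg. A NULL in a compared column never satisfies the condition.
- dept_id=1, seg=NU: no t2 row matches, row kept with t2 columns NULL.
- dept_id=2, seg=SG: 1 matching t2 row(s), so 1 row(s) emitted.
- dept_id=2, seg=NU: no t2 row matches, row kept with t2 columns NULL.
- dept_id=7, seg=SG: no t2 row matches, row kept with t2 columns NULL.
- dept_id=1, seg=SG: no t2 row matches, row kept with t2 columns NULL.
- dept_id=8, seg=NU: 2 matching t2 row(s), so 2 row(s) emitted.
- dept_id=NULL, seg=SG: no t2 row matches, row kept with t2 columns NULL.
- dept_id=8, seg=NU: 2 matching t2 row(s), so 2 row(s) emitted.
After projecting and ordering:
t2.seg | t2.dept_name | t2.dept_id | t1.salary
NU | HR | 8 | 50
NU | HR | 8 | 50
NU | HR | 8 | 75
NU | HR | 8 | 75
SG | Research | 2 | 45
NULL | NULL | NULL | 50
NULL | NULL | NULL | 60
NULL | NULL | NULL | 65
NULL | NULL | NULL | 75
NULL | NULL | NULL | NULL

(NU, HR, 8, 50); (NU, HR, 8, 50); (NU, HR, 8, 75); (NU, HR, 8, 75); (SG, Research, 2, 45); (NULL, NULL, NULL, 50); (NULL, NULL, NULL, 60); (NULL, NULL, NULL, 65); (NULL, NULL, NULL, 75); (NULL, NULL, NULL, NULL)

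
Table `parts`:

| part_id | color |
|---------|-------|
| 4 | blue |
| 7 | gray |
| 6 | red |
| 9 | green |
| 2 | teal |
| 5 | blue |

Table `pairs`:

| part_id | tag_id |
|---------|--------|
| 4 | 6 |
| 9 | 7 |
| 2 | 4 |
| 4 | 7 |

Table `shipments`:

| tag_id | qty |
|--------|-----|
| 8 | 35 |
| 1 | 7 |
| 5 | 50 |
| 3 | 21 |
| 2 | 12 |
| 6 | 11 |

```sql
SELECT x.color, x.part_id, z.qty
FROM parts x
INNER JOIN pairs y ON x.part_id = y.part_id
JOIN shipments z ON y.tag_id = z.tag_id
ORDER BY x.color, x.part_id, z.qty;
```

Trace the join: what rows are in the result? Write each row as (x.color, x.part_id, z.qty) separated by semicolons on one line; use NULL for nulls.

(blue, 4, 11)

Joins associate left-to-right: parts INNER JOIN pairs on part_id gives 4 intermediate row(s).
Then INNER JOIN `shipments z` on tag_id: keep only rows whose y.tag_id appears in z.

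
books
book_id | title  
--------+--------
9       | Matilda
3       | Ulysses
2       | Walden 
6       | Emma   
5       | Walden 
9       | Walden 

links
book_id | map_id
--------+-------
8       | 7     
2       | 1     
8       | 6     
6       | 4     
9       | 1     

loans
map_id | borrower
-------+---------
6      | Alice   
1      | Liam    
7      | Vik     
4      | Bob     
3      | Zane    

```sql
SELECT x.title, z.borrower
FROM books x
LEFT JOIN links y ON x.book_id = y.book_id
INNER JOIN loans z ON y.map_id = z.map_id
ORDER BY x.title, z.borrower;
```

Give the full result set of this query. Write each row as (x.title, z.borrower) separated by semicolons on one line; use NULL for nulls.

Step 1 — x LEFT JOIN y on book_id → 6 row(s).
Then INNER JOIN `loans z` on map_id: keep only rows whose y.map_id appears in z.

(Emma, Bob); (Matilda, Liam); (Walden, Liam); (Walden, Liam)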